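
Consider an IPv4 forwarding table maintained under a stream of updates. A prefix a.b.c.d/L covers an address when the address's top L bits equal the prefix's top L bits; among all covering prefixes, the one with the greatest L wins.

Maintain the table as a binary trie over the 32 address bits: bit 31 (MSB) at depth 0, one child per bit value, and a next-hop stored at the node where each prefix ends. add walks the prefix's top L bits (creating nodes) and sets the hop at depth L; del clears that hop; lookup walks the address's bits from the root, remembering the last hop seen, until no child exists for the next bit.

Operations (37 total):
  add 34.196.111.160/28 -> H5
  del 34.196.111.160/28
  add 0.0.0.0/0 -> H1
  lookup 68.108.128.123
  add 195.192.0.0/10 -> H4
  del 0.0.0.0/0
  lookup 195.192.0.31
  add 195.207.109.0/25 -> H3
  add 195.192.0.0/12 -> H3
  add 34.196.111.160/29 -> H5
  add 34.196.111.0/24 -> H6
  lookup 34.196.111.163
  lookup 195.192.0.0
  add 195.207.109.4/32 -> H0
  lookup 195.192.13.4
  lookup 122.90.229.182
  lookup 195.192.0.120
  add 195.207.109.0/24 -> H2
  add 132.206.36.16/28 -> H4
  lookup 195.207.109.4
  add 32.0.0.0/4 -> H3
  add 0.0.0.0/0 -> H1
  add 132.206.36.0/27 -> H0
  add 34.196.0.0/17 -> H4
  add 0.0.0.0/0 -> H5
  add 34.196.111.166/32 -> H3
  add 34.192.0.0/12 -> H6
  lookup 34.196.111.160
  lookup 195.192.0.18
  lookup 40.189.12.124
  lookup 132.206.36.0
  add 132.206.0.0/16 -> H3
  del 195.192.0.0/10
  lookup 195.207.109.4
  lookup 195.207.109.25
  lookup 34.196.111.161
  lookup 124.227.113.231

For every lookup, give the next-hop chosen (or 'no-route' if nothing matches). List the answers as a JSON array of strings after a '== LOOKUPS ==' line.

Trace:
  add 34.196.111.160/28 -> H5 at depth 28
  del 34.196.111.160/28 (clear depth 28)
  add 0.0.0.0/0 -> H1 at depth 0
  ? 68.108.128.123  path d0:H1→d1:-  best=H1
  add 195.192.0.0/10 -> H4 at depth 10
  del 0.0.0.0/0 (clear depth 0)
  ? 195.192.0.31  path d0:-→d1:-→d2:-→d3:-→d4:-→d5:-→d6:-→d7:-→d8:-→d9:-→d10:H4  best=H4
  add 195.207.109.0/25 -> H3 at depth 25
  add 195.192.0.0/12 -> H3 at depth 12
  add 34.196.111.160/29 -> H5 at depth 29
  add 34.196.111.0/24 -> H6 at depth 24
  ? 34.196.111.163  path d0:-→d1:-→d2:-→d3:-→d4:-→d5:-→d6:-→d7:-→d8:-→d9:-→d10:-→d11:-→d12:-→d13:-→d14:-→d15:-→d16:-→d17:-→d18:-→d19:-→d20:-→d21:-→d22:-→d23:-→d24:H6→d25:-→d26:-→d27:-→d28:-→d29:H5  best=H5
  ? 195.192.0.0  path d0:-→d1:-→d2:-→d3:-→d4:-→d5:-→d6:-→d7:-→d8:-→d9:-→d10:H4→d11:-→d12:H3  best=H3
  add 195.207.109.4/32 -> H0 at depth 32
  ? 195.192.13.4  path d0:-→d1:-→d2:-→d3:-→d4:-→d5:-→d6:-→d7:-→d8:-→d9:-→d10:H4→d11:-→d12:H3  best=H3
  ? 122.90.229.182  path d0:-→d1:-  best=no-route
  ? 195.192.0.120  path d0:-→d1:-→d2:-→d3:-→d4:-→d5:-→d6:-→d7:-→d8:-→d9:-→d10:H4→d11:-→d12:H3  best=H3
  add 195.207.109.0/24 -> H2 at depth 24
  add 132.206.36.16/28 -> H4 at depth 28
  ? 195.207.109.4  path d0:-→d1:-→d2:-→d3:-→d4:-→d5:-→d6:-→d7:-→d8:-→d9:-→d10:H4→d11:-→d12:H3→d13:-→d14:-→d15:-→d16:-→d17:-→d18:-→d19:-→d20:-→d21:-→d22:-→d23:-→d24:H2→d25:H3→d26:-→d27:-→d28:-→d29:-→d30:-→d31:-→d32:H0  best=H0
  add 32.0.0.0/4 -> H3 at depth 4
  add 0.0.0.0/0 -> H1 at depth 0
  add 132.206.36.0/27 -> H0 at depth 27
  add 34.196.0.0/17 -> H4 at depth 17
  add 0.0.0.0/0 -> H5 at depth 0
  add 34.196.111.166/32 -> H3 at depth 32
  add 34.192.0.0/12 -> H6 at depth 12
  ? 34.196.111.160  path d0:H5→d1:-→d2:-→d3:-→d4:H3→d5:-→d6:-→d7:-→d8:-→d9:-→d10:-→d11:-→d12:H6→d13:-→d14:-→d15:-→d16:-→d17:H4→d18:-→d19:-→d20:-→d21:-→d22:-→d23:-→d24:H6→d25:-→d26:-→d27:-→d28:-→d29:H5  best=H5
  ? 195.192.0.18  path d0:H5→d1:-→d2:-→d3:-→d4:-→d5:-→d6:-→d7:-→d8:-→d9:-→d10:H4→d11:-→d12:H3  best=H3
  ? 40.189.12.124  path d0:H5→d1:-→d2:-→d3:-→d4:H3  best=H3
  ? 132.206.36.0  path d0:H5→d1:-→d2:-→d3:-→d4:-→d5:-→d6:-→d7:-→d8:-→d9:-→d10:-→d11:-→d12:-→d13:-→d14:-→d15:-→d16:-→d17:-→d18:-→d19:-→d20:-→d21:-→d22:-→d23:-→d24:-→d25:-→d26:-→d27:H0  best=H0
  add 132.206.0.0/16 -> H3 at depth 16
  del 195.192.0.0/10 (clear depth 10)
  ? 195.207.109.4  path d0:H5→d1:-→d2:-→d3:-→d4:-→d5:-→d6:-→d7:-→d8:-→d9:-→d10:-→d11:-→d12:H3→d13:-→d14:-→d15:-→d16:-→d17:-→d18:-→d19:-→d20:-→d21:-→d22:-→d23:-→d24:H2→d25:H3→d26:-→d27:-→d28:-→d29:-→d30:-→d31:-→d32:H0  best=H0
  ? 195.207.109.25  path d0:H5→d1:-→d2:-→d3:-→d4:-→d5:-→d6:-→d7:-→d8:-→d9:-→d10:-→d11:-→d12:H3→d13:-→d14:-→d15:-→d16:-→d17:-→d18:-→d19:-→d20:-→d21:-→d22:-→d23:-→d24:H2→d25:H3→d26:-→d27:-  best=H3
  ? 34.196.111.161  path d0:H5→d1:-→d2:-→d3:-→d4:H3→d5:-→d6:-→d7:-→d8:-→d9:-→d10:-→d11:-→d12:H6→d13:-→d14:-→d15:-→d16:-→d17:H4→d18:-→d19:-→d20:-→d21:-→d22:-→d23:-→d24:H6→d25:-→d26:-→d27:-→d28:-→d29:H5  best=H5
  ? 124.227.113.231  path d0:H5→d1:-  best=H5

== LOOKUPS ==
["H1","H4","H5","H3","H3","no-route","H3","H0","H5","H3","H3","H0","H0","H3","H5","H5"]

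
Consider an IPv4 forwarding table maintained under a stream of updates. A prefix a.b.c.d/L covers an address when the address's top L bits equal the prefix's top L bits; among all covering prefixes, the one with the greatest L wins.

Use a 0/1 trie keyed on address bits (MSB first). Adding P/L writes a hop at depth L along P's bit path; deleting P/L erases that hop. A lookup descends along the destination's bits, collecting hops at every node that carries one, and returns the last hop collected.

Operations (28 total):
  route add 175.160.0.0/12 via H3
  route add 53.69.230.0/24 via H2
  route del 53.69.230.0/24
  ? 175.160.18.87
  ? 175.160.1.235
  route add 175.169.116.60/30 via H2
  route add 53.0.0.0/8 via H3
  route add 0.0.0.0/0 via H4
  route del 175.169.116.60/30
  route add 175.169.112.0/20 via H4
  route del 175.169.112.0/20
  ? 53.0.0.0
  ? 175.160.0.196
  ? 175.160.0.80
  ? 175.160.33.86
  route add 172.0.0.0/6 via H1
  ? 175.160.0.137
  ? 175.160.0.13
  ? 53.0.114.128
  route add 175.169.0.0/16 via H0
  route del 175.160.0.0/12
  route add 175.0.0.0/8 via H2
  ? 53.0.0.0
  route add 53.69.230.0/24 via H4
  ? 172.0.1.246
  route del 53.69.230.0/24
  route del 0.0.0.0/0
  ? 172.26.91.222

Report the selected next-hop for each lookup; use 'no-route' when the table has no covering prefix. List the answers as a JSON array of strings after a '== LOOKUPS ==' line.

Apply in order:
  + 175.160.0.0/12 (H3) depth=12
  + 53.69.230.0/24 (H2) depth=24
  del 53.69.230.0/24 (clear depth 24)
  lookup 175.160.18.87: bits 101011111010 walk d0:-→d1:-→d2:-→d3:-→d4:-→d5:-→d6:-→d7:-→d8:-→d9:-→d10:-→d11:-→d12:H3 -> H3
  lookup 175.160.1.235: bits 101011111010 walk d0:-→d1:-→d2:-→d3:-→d4:-→d5:-→d6:-→d7:-→d8:-→d9:-→d10:-→d11:-→d12:H3 -> H3
  + 175.169.116.60/30 (H2) depth=30
  + 53.0.0.0/8 (H3) depth=8
  + 0.0.0.0/0 (H4) depth=0
  del 175.169.116.60/30 (clear depth 30)
  + 175.169.112.0/20 (H4) depth=20
  del 175.169.112.0/20 (clear depth 20)
  lookup 53.0.0.0: bits 001101010 walk d0:H4→d1:-→d2:-→d3:-→d4:-→d5:-→d6:-→d7:-→d8:H3→d9:- -> H3
  lookup 175.160.0.196: bits 101011111010 walk d0:H4→d1:-→d2:-→d3:-→d4:-→d5:-→d6:-→d7:-→d8:-→d9:-→d10:-→d11:-→d12:H3 -> H3
  lookup 175.160.0.80: bits 101011111010 walk d0:H4→d1:-→d2:-→d3:-→d4:-→d5:-→d6:-→d7:-→d8:-→d9:-→d10:-→d11:-→d12:H3 -> H3
  lookup 175.160.33.86: bits 101011111010 walk d0:H4→d1:-→d2:-→d3:-→d4:-→d5:-→d6:-→d7:-→d8:-→d9:-→d10:-→d11:-→d12:H3 -> H3
  + 172.0.0.0/6 (H1) depth=6
  lookup 175.160.0.137: bits 101011111010 walk d0:H4→d1:-→d2:-→d3:-→d4:-→d5:-→d6:H1→d7:-→d8:-→d9:-→d10:-→d11:-→d12:H3 -> H3
  lookup 175.160.0.13: bits 101011111010 walk d0:H4→d1:-→d2:-→d3:-→d4:-→d5:-→d6:H1→d7:-→d8:-→d9:-→d10:-→d11:-→d12:H3 -> H3
  lookup 53.0.114.128: bits 001101010 walk d0:H4→d1:-→d2:-→d3:-→d4:-→d5:-→d6:-→d7:-→d8:H3→d9:- -> H3
  + 175.169.0.0/16 (H0) depth=16
  del 175.160.0.0/12 (clear depth 12)
  + 175.0.0.0/8 (H2) depth=8
  lookup 53.0.0.0: bits 001101010 walk d0:H4→d1:-→d2:-→d3:-→d4:-→d5:-→d6:-→d7:-→d8:H3→d9:- -> H3
  + 53.69.230.0/24 (H4) depth=24
  lookup 172.0.1.246: bits 101011 walk d0:H4→d1:-→d2:-→d3:-→d4:-→d5:-→d6:H1 -> H1
  del 53.69.230.0/24 (clear depth 24)
  del 0.0.0.0/0 (clear depth 0)
  lookup 172.26.91.222: bits 101011 walk d0:-→d1:-→d2:-→d3:-→d4:-→d5:-→d6:H1 -> H1

== LOOKUPS ==
["H3","H3","H3","H3","H3","H3","H3","H3","H3","H3","H1","H1"]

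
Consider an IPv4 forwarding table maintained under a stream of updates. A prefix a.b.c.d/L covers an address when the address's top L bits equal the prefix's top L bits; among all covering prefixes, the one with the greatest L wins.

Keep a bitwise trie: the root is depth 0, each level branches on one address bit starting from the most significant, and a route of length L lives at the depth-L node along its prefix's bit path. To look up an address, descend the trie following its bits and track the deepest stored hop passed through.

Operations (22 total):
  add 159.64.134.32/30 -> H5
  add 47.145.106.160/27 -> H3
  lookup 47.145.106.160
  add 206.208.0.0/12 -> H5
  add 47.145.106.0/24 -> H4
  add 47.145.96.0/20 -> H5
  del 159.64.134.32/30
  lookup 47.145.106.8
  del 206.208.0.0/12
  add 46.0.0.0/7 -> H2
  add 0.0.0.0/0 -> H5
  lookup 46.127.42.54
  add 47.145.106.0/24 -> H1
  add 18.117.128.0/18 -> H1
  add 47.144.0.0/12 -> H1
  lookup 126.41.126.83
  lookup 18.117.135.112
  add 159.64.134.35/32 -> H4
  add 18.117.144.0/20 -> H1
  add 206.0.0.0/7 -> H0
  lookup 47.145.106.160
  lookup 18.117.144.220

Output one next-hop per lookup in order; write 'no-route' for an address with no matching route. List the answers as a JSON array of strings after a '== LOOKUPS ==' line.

Trace:
  + 159.64.134.32/30 (H5) depth=30
  + 47.145.106.160/27 (H3) depth=27
  lookup 47.145.106.160: bits 001011111001000101101010101 walk d0:-→d1:-→d2:-→d3:-→d4:-→d5:-→d6:-→d7:-→d8:-→d9:-→d10:-→d11:-→d12:-→d13:-→d14:-→d15:-→d16:-→d17:-→d18:-→d19:-→d20:-→d21:-→d22:-→d23:-→d24:-→d25:-→d26:-→d27:H3 -> H3
  + 206.208.0.0/12 (H5) depth=12
  + 47.145.106.0/24 (H4) depth=24
  + 47.145.96.0/20 (H5) depth=20
  - 159.64.134.32/30 clear@30
  lookup 47.145.106.8: bits 001011111001000101101010 walk d0:-→d1:-→d2:-→d3:-→d4:-→d5:-→d6:-→d7:-→d8:-→d9:-→d10:-→d11:-→d12:-→d13:-→d14:-→d15:-→d16:-→d17:-→d18:-→d19:-→d20:H5→d21:-→d22:-→d23:-→d24:H4 -> H4
  - 206.208.0.0/12 clear@12
  + 46.0.0.0/7 (H2) depth=7
  + 0.0.0.0/0 (H5) depth=0
  lookup 46.127.42.54: bits 0010111 walk d0:H5→d1:-→d2:-→d3:-→d4:-→d5:-→d6:-→d7:H2 -> H2
  + 47.145.106.0/24 (H1) depth=24
  + 18.117.128.0/18 (H1) depth=18
  + 47.144.0.0/12 (H1) depth=12
  lookup 126.41.126.83: bits 0 walk d0:H5→d1:- -> H5
  lookup 18.117.135.112: bits 000100100111010110 walk d0:H5→d1:-→d2:-→d3:-→d4:-→d5:-→d6:-→d7:-→d8:-→d9:-→d10:-→d11:-→d12:-→d13:-→d14:-→d15:-→d16:-→d17:-→d18:H1 -> H1
  + 159.64.134.35/32 (H4) depth=32
  + 18.117.144.0/20 (H1) depth=20
  + 206.0.0.0/7 (H0) depth=7
  lookup 47.145.106.160: bits 001011111001000101101010101 walk d0:H5→d1:-→d2:-→d3:-→d4:-→d5:-→d6:-→d7:H2→d8:-→d9:-→d10:-→d11:-→d12:H1→d13:-→d14:-→d15:-→d16:-→d17:-→d18:-→d19:-→d20:H5→d21:-→d22:-→d23:-→d24:H1→d25:-→d26:-→d27:H3 -> H3
  lookup 18.117.144.220: bits 00010010011101011001 walk d0:H5→d1:-→d2:-→d3:-→d4:-→d5:-→d6:-→d7:-→d8:-→d9:-→d10:-→d11:-→d12:-→d13:-→d14:-→d15:-→d16:-→d17:-→d18:H1→d19:-→d20:H1 -> H1

== LOOKUPS ==
["H3","H4","H2","H5","H1","H3","H1"]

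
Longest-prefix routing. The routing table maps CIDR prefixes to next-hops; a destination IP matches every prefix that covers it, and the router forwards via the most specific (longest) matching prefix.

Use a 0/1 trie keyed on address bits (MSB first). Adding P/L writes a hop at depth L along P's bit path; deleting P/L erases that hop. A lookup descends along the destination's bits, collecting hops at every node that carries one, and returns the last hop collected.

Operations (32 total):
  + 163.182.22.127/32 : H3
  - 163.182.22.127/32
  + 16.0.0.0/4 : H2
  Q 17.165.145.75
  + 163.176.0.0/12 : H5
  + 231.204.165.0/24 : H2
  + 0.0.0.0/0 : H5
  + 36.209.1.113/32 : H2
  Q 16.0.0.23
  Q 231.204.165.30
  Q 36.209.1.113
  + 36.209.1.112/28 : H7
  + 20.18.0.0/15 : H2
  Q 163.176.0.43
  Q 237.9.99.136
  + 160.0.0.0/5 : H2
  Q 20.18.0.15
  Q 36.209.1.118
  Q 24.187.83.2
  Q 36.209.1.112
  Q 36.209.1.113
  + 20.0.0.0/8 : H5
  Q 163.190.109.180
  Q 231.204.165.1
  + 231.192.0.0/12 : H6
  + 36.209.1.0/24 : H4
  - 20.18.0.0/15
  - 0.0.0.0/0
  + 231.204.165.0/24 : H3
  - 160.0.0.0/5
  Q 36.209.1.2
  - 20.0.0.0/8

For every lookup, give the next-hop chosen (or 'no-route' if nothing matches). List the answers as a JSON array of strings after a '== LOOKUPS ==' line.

Trace:
  add 163.182.22.127/32 -> H3 at depth 32
  del 163.182.22.127/32 (clear depth 32)
  add 16.0.0.0/4 -> H2 at depth 4
  ? 17.165.145.75  path d0:-→d1:-→d2:-→d3:-→d4:H2  best=H2
  add 163.176.0.0/12 -> H5 at depth 12
  add 231.204.165.0/24 -> H2 at depth 24
  add 0.0.0.0/0 -> H5 at depth 0
  add 36.209.1.113/32 -> H2 at depth 32
  ? 16.0.0.23  path d0:H5→d1:-→d2:-→d3:-→d4:H2  best=H2
  ? 231.204.165.30  path d0:H5→d1:-→d2:-→d3:-→d4:-→d5:-→d6:-→d7:-→d8:-→d9:-→d10:-→d11:-→d12:-→d13:-→d14:-→d15:-→d16:-→d17:-→d18:-→d19:-→d20:-→d21:-→d22:-→d23:-→d24:H2  best=H2
  ? 36.209.1.113  path d0:H5→d1:-→d2:-→d3:-→d4:-→d5:-→d6:-→d7:-→d8:-→d9:-→d10:-→d11:-→d12:-→d13:-→d14:-→d15:-→d16:-→d17:-→d18:-→d19:-→d20:-→d21:-→d22:-→d23:-→d24:-→d25:-→d26:-→d27:-→d28:-→d29:-→d30:-→d31:-→d32:H2  best=H2
  add 36.209.1.112/28 -> H7 at depth 28
  add 20.18.0.0/15 -> H2 at depth 15
  ? 163.176.0.43  path d0:H5→d1:-→d2:-→d3:-→d4:-→d5:-→d6:-→d7:-→d8:-→d9:-→d10:-→d11:-→d12:H5→d13:-  best=H5
  ? 237.9.99.136  path d0:H5→d1:-→d2:-→d3:-→d4:-  best=H5
  add 160.0.0.0/5 -> H2 at depth 5
  ? 20.18.0.15  path d0:H5→d1:-→d2:-→d3:-→d4:H2→d5:-→d6:-→d7:-→d8:-→d9:-→d10:-→d11:-→d12:-→d13:-→d14:-→d15:H2  best=H2
  ? 36.209.1.118  path d0:H5→d1:-→d2:-→d3:-→d4:-→d5:-→d6:-→d7:-→d8:-→d9:-→d10:-→d11:-→d12:-→d13:-→d14:-→d15:-→d16:-→d17:-→d18:-→d19:-→d20:-→d21:-→d22:-→d23:-→d24:-→d25:-→d26:-→d27:-→d28:H7→d29:-  best=H7
  ? 24.187.83.2  path d0:H5→d1:-→d2:-→d3:-→d4:H2  best=H2
  ? 36.209.1.112  path d0:H5→d1:-→d2:-→d3:-→d4:-→d5:-→d6:-→d7:-→d8:-→d9:-→d10:-→d11:-→d12:-→d13:-→d14:-→d15:-→d16:-→d17:-→d18:-→d19:-→d20:-→d21:-→d22:-→d23:-→d24:-→d25:-→d26:-→d27:-→d28:H7→d29:-→d30:-→d31:-  best=H7
  ? 36.209.1.113  path d0:H5→d1:-→d2:-→d3:-→d4:-→d5:-→d6:-→d7:-→d8:-→d9:-→d10:-→d11:-→d12:-→d13:-→d14:-→d15:-→d16:-→d17:-→d18:-→d19:-→d20:-→d21:-→d22:-→d23:-→d24:-→d25:-→d26:-→d27:-→d28:H7→d29:-→d30:-→d31:-→d32:H2  best=H2
  add 20.0.0.0/8 -> H5 at depth 8
  ? 163.190.109.180  path d0:H5→d1:-→d2:-→d3:-→d4:-→d5:H2→d6:-→d7:-→d8:-→d9:-→d10:-→d11:-→d12:H5  best=H5
  ? 231.204.165.1  path d0:H5→d1:-→d2:-→d3:-→d4:-→d5:-→d6:-→d7:-→d8:-→d9:-→d10:-→d11:-→d12:-→d13:-→d14:-→d15:-→d16:-→d17:-→d18:-→d19:-→d20:-→d21:-→d22:-→d23:-→d24:H2  best=H2
  add 231.192.0.0/12 -> H6 at depth 12
  add 36.209.1.0/24 -> H4 at depth 24
  del 20.18.0.0/15 (clear depth 15)
  del 0.0.0.0/0 (clear depth 0)
  add 231.204.165.0/24 -> H3 at depth 24
  del 160.0.0.0/5 (clear depth 5)
  ? 36.209.1.2  path d0:-→d1:-→d2:-→d3:-→d4:-→d5:-→d6:-→d7:-→d8:-→d9:-→d10:-→d11:-→d12:-→d13:-→d14:-→d15:-→d16:-→d17:-→d18:-→d19:-→d20:-→d21:-→d22:-→d23:-→d24:H4→d25:-  best=H4
  del 20.0.0.0/8 (clear depth 8)

== LOOKUPS ==
["H2","H2","H2","H2","H5","H5","H2","H7","H2","H7","H2","H5","H2","H4"]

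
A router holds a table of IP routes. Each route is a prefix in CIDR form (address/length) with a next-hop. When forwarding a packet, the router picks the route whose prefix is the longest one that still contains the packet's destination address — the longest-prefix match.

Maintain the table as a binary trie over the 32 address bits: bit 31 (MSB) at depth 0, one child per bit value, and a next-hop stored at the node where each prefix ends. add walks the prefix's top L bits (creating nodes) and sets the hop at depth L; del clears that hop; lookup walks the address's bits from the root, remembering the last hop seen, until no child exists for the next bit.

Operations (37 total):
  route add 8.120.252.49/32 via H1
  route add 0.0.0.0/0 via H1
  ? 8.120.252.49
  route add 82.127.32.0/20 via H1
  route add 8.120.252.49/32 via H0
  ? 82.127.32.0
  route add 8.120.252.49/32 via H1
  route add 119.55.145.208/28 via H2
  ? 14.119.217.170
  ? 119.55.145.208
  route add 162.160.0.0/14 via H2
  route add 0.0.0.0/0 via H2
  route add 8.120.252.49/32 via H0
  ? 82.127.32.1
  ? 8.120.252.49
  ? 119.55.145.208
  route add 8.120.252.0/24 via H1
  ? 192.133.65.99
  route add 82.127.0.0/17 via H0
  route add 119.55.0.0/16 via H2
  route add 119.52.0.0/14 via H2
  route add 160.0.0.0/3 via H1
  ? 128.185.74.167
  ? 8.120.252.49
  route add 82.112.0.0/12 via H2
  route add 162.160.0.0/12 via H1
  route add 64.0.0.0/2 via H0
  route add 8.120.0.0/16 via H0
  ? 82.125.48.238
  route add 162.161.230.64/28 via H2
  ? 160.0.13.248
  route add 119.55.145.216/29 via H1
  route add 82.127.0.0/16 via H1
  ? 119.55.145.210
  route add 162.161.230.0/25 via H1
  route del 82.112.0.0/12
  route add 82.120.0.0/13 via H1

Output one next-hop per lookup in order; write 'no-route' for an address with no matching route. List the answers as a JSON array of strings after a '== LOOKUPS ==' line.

Apply in order:
  + 8.120.252.49/32 (H1) depth=32
  + 0.0.0.0/0 (H1) depth=0
  lookup 8.120.252.49: bits 00001000011110001111110000110001 walk d0:H1→d1:-→d2:-→d3:-→d4:-→d5:-→d6:-→d7:-→d8:-→d9:-→d10:-→d11:-→d12:-→d13:-→d14:-→d15:-→d16:-→d17:-→d18:-→d19:-→d20:-→d21:-→d22:-→d23:-→d24:-→d25:-→d26:-→d27:-→d28:-→d29:-→d30:-→d31:-→d32:H1 -> H1
  + 82.127.32.0/20 (H1) depth=20
  + 8.120.252.49/32 (H0) depth=32
  lookup 82.127.32.0: bits 01010010011111110010 walk d0:H1→d1:-→d2:-→d3:-→d4:-→d5:-→d6:-→d7:-→d8:-→d9:-→d10:-→d11:-→d12:-→d13:-→d14:-→d15:-→d16:-→d17:-→d18:-→d19:-→d20:H1 -> H1
  + 8.120.252.49/32 (H1) depth=32
  + 119.55.145.208/28 (H2) depth=28
  lookup 14.119.217.170: bits 00001 walk d0:H1→d1:-→d2:-→d3:-→d4:-→d5:- -> H1
  lookup 119.55.145.208: bits 0111011100110111100100011101 walk d0:H1→d1:-→d2:-→d3:-→d4:-→d5:-→d6:-→d7:-→d8:-→d9:-→d10:-→d11:-→d12:-→d13:-→d14:-→d15:-→d16:-→d17:-→d18:-→d19:-→d20:-→d21:-→d22:-→d23:-→d24:-→d25:-→d26:-→d27:-→d28:H2 -> H2
  + 162.160.0.0/14 (H2) depth=14
  + 0.0.0.0/0 (H2) depth=0
  + 8.120.252.49/32 (H0) depth=32
  lookup 82.127.32.1: bits 01010010011111110010 walk d0:H2→d1:-→d2:-→d3:-→d4:-→d5:-→d6:-→d7:-→d8:-→d9:-→d10:-→d11:-→d12:-→d13:-→d14:-→d15:-→d16:-→d17:-→d18:-→d19:-→d20:H1 -> H1
  lookup 8.120.252.49: bits 00001000011110001111110000110001 walk d0:H2→d1:-→d2:-→d3:-→d4:-→d5:-→d6:-→d7:-→d8:-→d9:-→d10:-→d11:-→d12:-→d13:-→d14:-→d15:-→d16:-→d17:-→d18:-→d19:-→d20:-→d21:-→d22:-→d23:-→d24:-→d25:-→d26:-→d27:-→d28:-→d29:-→d30:-→d31:-→d32:H0 -> H0
  lookup 119.55.145.208: bits 0111011100110111100100011101 walk d0:H2→d1:-→d2:-→d3:-→d4:-→d5:-→d6:-→d7:-→d8:-→d9:-→d10:-→d11:-→d12:-→d13:-→d14:-→d15:-→d16:-→d17:-→d18:-→d19:-→d20:-→d21:-→d22:-→d23:-→d24:-→d25:-→d26:-→d27:-→d28:H2 -> H2
  + 8.120.252.0/24 (H1) depth=24
  lookup 192.133.65.99: bits 1 walk d0:H2→d1:- -> H2
  + 82.127.0.0/17 (H0) depth=17
  + 119.55.0.0/16 (H2) depth=16
  + 119.52.0.0/14 (H2) depth=14
  + 160.0.0.0/3 (H1) depth=3
  lookup 128.185.74.167: bits 10 walk d0:H2→d1:-→d2:- -> H2
  lookup 8.120.252.49: bits 00001000011110001111110000110001 walk d0:H2→d1:-→d2:-→d3:-→d4:-→d5:-→d6:-→d7:-→d8:-→d9:-→d10:-→d11:-→d12:-→d13:-→d14:-→d15:-→d16:-→d17:-→d18:-→d19:-→d20:-→d21:-→d22:-→d23:-→d24:H1→d25:-→d26:-→d27:-→d28:-→d29:-→d30:-→d31:-→d32:H0 -> H0
  + 82.112.0.0/12 (H2) depth=12
  + 162.160.0.0/12 (H1) depth=12
  + 64.0.0.0/2 (H0) depth=2
  + 8.120.0.0/16 (H0) depth=16
  lookup 82.125.48.238: bits 01010010011111 walk d0:H2→d1:-→d2:H0→d3:-→d4:-→d5:-→d6:-→d7:-→d8:-→d9:-→d10:-→d11:-→d12:H2→d13:-→d14:- -> H2
  + 162.161.230.64/28 (H2) depth=28
  lookup 160.0.13.248: bits 101000 walk d0:H2→d1:-→d2:-→d3:H1→d4:-→d5:-→d6:- -> H1
  + 119.55.145.216/29 (H1) depth=29
  + 82.127.0.0/16 (H1) depth=16
  lookup 119.55.145.210: bits 0111011100110111100100011101 walk d0:H2→d1:-→d2:H0→d3:-→d4:-→d5:-→d6:-→d7:-→d8:-→d9:-→d10:-→d11:-→d12:-→d13:-→d14:H2→d15:-→d16:H2→d17:-→d18:-→d19:-→d20:-→d21:-→d22:-→d23:-→d24:-→d25:-→d26:-→d27:-→d28:H2 -> H2
  + 162.161.230.0/25 (H1) depth=25
  - 82.112.0.0/12 clear@12
  + 82.120.0.0/13 (H1) depth=13

== LOOKUPS ==
["H1","H1","H1","H2","H1","H0","H2","H2","H2","H0","H2","H1","H2"]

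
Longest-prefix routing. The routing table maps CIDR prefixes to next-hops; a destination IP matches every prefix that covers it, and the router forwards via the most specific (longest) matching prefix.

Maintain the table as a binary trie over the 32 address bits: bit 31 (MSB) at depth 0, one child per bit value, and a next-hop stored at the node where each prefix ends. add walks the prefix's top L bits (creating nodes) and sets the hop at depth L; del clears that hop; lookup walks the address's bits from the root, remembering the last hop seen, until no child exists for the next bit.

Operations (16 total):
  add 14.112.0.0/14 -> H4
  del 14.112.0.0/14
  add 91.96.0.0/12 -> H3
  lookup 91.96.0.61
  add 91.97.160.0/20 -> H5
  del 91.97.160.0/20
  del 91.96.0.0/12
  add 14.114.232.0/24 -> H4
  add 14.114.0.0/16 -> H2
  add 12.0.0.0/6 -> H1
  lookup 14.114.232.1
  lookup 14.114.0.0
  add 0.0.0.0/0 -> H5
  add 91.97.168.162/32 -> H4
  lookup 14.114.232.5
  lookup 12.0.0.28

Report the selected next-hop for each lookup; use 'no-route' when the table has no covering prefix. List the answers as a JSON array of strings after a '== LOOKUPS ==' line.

Apply in order:
  + 14.112.0.0/14 (H4) depth=14
  del 14.112.0.0/14 (clear depth 14)
  + 91.96.0.0/12 (H3) depth=12
  lookup 91.96.0.61: bits 010110110110 walk d0:-→d1:-→d2:-→d3:-→d4:-→d5:-→d6:-→d7:-→d8:-→d9:-→d10:-→d11:-→d12:H3 -> H3
  + 91.97.160.0/20 (H5) depth=20
  del 91.97.160.0/20 (clear depth 20)
  del 91.96.0.0/12 (clear depth 12)
  + 14.114.232.0/24 (H4) depth=24
  + 14.114.0.0/16 (H2) depth=16
  + 12.0.0.0/6 (H1) depth=6
  lookup 14.114.232.1: bits 000011100111001011101000 walk d0:-→d1:-→d2:-→d3:-→d4:-→d5:-→d6:H1→d7:-→d8:-→d9:-→d10:-→d11:-→d12:-→d13:-→d14:-→d15:-→d16:H2→d17:-→d18:-→d19:-→d20:-→d21:-→d22:-→d23:-→d24:H4 -> H4
  lookup 14.114.0.0: bits 0000111001110010 walk d0:-→d1:-→d2:-→d3:-→d4:-→d5:-→d6:H1→d7:-→d8:-→d9:-→d10:-→d11:-→d12:-→d13:-→d14:-→d15:-→d16:H2 -> H2
  + 0.0.0.0/0 (H5) depth=0
  + 91.97.168.162/32 (H4) depth=32
  lookup 14.114.232.5: bits 000011100111001011101000 walk d0:H5→d1:-→d2:-→d3:-→d4:-→d5:-→d6:H1→d7:-→d8:-→d9:-→d10:-→d11:-→d12:-→d13:-→d14:-→d15:-→d16:H2→d17:-→d18:-→d19:-→d20:-→d21:-→d22:-→d23:-→d24:H4 -> H4
  lookup 12.0.0.28: bits 000011 walk d0:H5→d1:-→d2:-→d3:-→d4:-→d5:-→d6:H1 -> H1

== LOOKUPS ==
["H3","H4","H2","H4","H1"]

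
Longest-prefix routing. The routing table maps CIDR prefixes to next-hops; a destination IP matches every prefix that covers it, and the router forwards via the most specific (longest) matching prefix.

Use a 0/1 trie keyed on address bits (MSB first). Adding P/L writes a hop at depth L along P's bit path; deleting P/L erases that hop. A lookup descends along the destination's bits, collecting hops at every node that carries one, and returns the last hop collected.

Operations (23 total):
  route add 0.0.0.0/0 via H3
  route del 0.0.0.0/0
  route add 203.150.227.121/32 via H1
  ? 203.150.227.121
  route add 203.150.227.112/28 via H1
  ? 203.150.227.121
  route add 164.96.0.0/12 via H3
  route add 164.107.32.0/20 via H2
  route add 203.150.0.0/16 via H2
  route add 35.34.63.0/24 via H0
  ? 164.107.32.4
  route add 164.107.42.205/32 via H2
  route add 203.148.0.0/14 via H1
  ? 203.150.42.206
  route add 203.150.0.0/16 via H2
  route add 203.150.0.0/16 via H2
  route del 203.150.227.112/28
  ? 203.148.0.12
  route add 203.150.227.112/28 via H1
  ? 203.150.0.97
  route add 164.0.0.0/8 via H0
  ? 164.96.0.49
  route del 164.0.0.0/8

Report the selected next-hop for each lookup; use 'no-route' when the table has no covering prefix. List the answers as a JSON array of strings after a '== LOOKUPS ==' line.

Trace:
  add 0.0.0.0/0 -> H3 at depth 0
  del 0.0.0.0/0 (clear depth 0)
  add 203.150.227.121/32 -> H1 at depth 32
  lookup 203.150.227.121: bits 11001011100101101110001101111001 walk d0:-→d1:-→d2:-→d3:-→d4:-→d5:-→d6:-→d7:-→d8:-→d9:-→d10:-→d11:-→d12:-→d13:-→d14:-→d15:-→d16:-→d17:-→d18:-→d19:-→d20:-→d21:-→d22:-→d23:-→d24:-→d25:-→d26:-→d27:-→d28:-→d29:-→d30:-→d31:-→d32:H1 -> H1
  add 203.150.227.112/28 -> H1 at depth 28
  lookup 203.150.227.121: bits 11001011100101101110001101111001 walk d0:-→d1:-→d2:-→d3:-→d4:-→d5:-→d6:-→d7:-→d8:-→d9:-→d10:-→d11:-→d12:-→d13:-→d14:-→d15:-→d16:-→d17:-→d18:-→d19:-→d20:-→d21:-→d22:-→d23:-→d24:-→d25:-→d26:-→d27:-→d28:H1→d29:-→d30:-→d31:-→d32:H1 -> H1
  add 164.96.0.0/12 -> H3 at depth 12
  add 164.107.32.0/20 -> H2 at depth 20
  add 203.150.0.0/16 -> H2 at depth 16
  add 35.34.63.0/24 -> H0 at depth 24
  lookup 164.107.32.4: bits 10100100011010110010 walk d0:-→d1:-→d2:-→d3:-→d4:-→d5:-→d6:-→d7:-→d8:-→d9:-→d10:-→d11:-→d12:H3→d13:-→d14:-→d15:-→d16:-→d17:-→d18:-→d19:-→d20:H2 -> H2
  add 164.107.42.205/32 -> H2 at depth 32
  add 203.148.0.0/14 -> H1 at depth 14
  lookup 203.150.42.206: bits 1100101110010110 walk d0:-→d1:-→d2:-→d3:-→d4:-→d5:-→d6:-→d7:-→d8:-→d9:-→d10:-→d11:-→d12:-→d13:-→d14:H1→d15:-→d16:H2 -> H2
  add 203.150.0.0/16 -> H2 at depth 16
  add 203.150.0.0/16 -> H2 at depth 16
  del 203.150.227.112/28 (clear depth 28)
  lookup 203.148.0.12: bits 11001011100101 walk d0:-→d1:-→d2:-→d3:-→d4:-→d5:-→d6:-→d7:-→d8:-→d9:-→d10:-→d11:-→d12:-→d13:-→d14:H1 -> H1
  add 203.150.227.112/28 -> H1 at depth 28
  lookup 203.150.0.97: bits 1100101110010110 walk d0:-→d1:-→d2:-→d3:-→d4:-→d5:-→d6:-→d7:-→d8:-→d9:-→d10:-→d11:-→d12:-→d13:-→d14:H1→d15:-→d16:H2 -> H2
  add 164.0.0.0/8 -> H0 at depth 8
  lookup 164.96.0.49: bits 101001000110 walk d0:-→d1:-→d2:-→d3:-→d4:-→d5:-→d6:-→d7:-→d8:H0→d9:-→d10:-→d11:-→d12:H3 -> H3
  del 164.0.0.0/8 (clear depth 8)

== LOOKUPS ==
["H1","H1","H2","H2","H1","H2","H3"]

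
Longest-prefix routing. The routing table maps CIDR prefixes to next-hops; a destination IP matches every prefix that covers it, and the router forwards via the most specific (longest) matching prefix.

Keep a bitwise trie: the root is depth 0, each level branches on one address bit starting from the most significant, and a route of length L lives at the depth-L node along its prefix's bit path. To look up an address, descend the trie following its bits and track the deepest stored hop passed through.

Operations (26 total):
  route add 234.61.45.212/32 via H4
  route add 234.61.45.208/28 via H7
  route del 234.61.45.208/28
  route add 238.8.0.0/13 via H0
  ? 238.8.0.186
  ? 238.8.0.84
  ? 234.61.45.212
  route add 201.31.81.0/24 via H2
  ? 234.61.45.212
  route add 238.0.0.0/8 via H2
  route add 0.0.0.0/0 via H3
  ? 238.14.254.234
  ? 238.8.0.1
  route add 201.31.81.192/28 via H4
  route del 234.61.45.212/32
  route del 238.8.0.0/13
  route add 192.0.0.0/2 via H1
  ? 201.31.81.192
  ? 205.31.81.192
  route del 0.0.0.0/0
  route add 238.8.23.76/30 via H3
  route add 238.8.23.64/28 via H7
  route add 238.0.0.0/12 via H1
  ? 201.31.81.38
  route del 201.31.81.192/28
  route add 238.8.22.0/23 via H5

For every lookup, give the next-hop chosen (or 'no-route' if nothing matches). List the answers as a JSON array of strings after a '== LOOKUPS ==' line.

Trace:
  + 234.61.45.212/32 (H4) depth=32
  + 234.61.45.208/28 (H7) depth=28
  - 234.61.45.208/28 clear@28
  + 238.8.0.0/13 (H0) depth=13
  Q 238.8.0.186: descend 1110111000001 ; hops seen [H0] ; pick H0
  Q 238.8.0.84: descend 1110111000001 ; hops seen [H0] ; pick H0
  Q 234.61.45.212: descend 11101010001111010010110111010100 ; hops seen [H4] ; pick H4
  + 201.31.81.0/24 (H2) depth=24
  Q 234.61.45.212: descend 11101010001111010010110111010100 ; hops seen [H4] ; pick H4
  + 238.0.0.0/8 (H2) depth=8
  + 0.0.0.0/0 (H3) depth=0
  Q 238.14.254.234: descend 1110111000001 ; hops seen [H3,H2,H0] ; pick H0
  Q 238.8.0.1: descend 1110111000001 ; hops seen [H3,H2,H0] ; pick H0
  + 201.31.81.192/28 (H4) depth=28
  - 234.61.45.212/32 clear@32
  - 238.8.0.0/13 clear@13
  + 192.0.0.0/2 (H1) depth=2
  Q 201.31.81.192: descend 1100100100011111010100011100 ; hops seen [H3,H1,H2,H4] ; pick H4
  Q 205.31.81.192: descend 11001 ; hops seen [H3,H1] ; pick H1
  - 0.0.0.0/0 clear@0
  + 238.8.23.76/30 (H3) depth=30
  + 238.8.23.64/28 (H7) depth=28
  + 238.0.0.0/12 (H1) depth=12
  Q 201.31.81.38: descend 110010010001111101010001 ; hops seen [H1,H2] ; pick H2
  - 201.31.81.192/28 clear@28
  + 238.8.22.0/23 (H5) depth=23

== LOOKUPS ==
["H0","H0","H4","H4","H0","H0","H4","H1","H2"]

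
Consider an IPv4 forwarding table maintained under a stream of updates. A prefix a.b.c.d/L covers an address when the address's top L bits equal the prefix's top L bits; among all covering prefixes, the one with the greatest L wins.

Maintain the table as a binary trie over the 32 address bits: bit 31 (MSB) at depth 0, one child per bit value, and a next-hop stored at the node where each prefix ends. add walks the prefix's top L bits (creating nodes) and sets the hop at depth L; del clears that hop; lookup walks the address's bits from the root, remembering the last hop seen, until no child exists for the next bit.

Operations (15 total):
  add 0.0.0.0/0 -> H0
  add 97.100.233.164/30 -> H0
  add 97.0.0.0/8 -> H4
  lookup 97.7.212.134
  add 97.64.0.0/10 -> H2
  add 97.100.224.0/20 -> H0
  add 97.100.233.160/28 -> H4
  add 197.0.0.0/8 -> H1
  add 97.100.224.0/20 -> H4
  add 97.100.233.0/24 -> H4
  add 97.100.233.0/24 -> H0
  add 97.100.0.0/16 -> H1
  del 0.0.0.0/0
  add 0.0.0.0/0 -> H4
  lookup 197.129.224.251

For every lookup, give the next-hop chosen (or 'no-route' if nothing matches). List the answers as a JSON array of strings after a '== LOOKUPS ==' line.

Trace:
  add 0.0.0.0/0 -> H0 at depth 0
  add 97.100.233.164/30 -> H0 at depth 30
  add 97.0.0.0/8 -> H4 at depth 8
  ? 97.7.212.134  path d0:H0→d1:-→d2:-→d3:-→d4:-→d5:-→d6:-→d7:-→d8:H4→d9:-  best=H4
  add 97.64.0.0/10 -> H2 at depth 10
  add 97.100.224.0/20 -> H0 at depth 20
  add 97.100.233.160/28 -> H4 at depth 28
  add 197.0.0.0/8 -> H1 at depth 8
  add 97.100.224.0/20 -> H4 at depth 20
  add 97.100.233.0/24 -> H4 at depth 24
  add 97.100.233.0/24 -> H0 at depth 24
  add 97.100.0.0/16 -> H1 at depth 16
  - 0.0.0.0/0 clear@0
  add 0.0.0.0/0 -> H4 at depth 0
  ? 197.129.224.251  path d0:H4→d1:-→d2:-→d3:-→d4:-→d5:-→d6:-→d7:-→d8:H1  best=H1

== LOOKUPS ==
["H4","H1"]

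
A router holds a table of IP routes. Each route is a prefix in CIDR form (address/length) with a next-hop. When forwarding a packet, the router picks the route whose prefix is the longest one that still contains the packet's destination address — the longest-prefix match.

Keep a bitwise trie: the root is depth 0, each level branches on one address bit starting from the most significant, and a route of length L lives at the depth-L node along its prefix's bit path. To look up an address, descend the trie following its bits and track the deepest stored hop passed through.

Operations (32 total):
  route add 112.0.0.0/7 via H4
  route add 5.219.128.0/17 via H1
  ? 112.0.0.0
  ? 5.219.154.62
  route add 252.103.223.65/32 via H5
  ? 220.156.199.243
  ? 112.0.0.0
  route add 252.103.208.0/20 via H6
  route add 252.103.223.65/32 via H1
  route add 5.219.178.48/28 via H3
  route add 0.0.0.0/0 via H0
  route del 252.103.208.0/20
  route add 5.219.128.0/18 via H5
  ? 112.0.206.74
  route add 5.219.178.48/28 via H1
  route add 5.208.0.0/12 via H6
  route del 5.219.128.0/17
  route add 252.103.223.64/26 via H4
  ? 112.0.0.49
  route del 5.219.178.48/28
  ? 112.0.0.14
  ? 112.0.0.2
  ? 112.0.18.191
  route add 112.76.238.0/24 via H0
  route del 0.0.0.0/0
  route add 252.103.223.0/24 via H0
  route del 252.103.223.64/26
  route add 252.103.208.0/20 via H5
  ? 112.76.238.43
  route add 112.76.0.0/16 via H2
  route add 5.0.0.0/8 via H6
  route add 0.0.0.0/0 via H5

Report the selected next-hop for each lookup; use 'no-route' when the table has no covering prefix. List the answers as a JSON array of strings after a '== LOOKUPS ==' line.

Apply in order:
  + 112.0.0.0/7 (H4) depth=7
  + 5.219.128.0/17 (H1) depth=17
  Q 112.0.0.0: descend 0111000 ; hops seen [H4] ; pick H4
  Q 5.219.154.62: descend 00000101110110111 ; hops seen [H1] ; pick H1
  + 252.103.223.65/32 (H5) depth=32
  Q 220.156.199.243: descend 11 ; hops seen [∅] ; pick no-route
  Q 112.0.0.0: descend 0111000 ; hops seen [H4] ; pick H4
  + 252.103.208.0/20 (H6) depth=20
  + 252.103.223.65/32 (H1) depth=32
  + 5.219.178.48/28 (H3) depth=28
  + 0.0.0.0/0 (H0) depth=0
  - 252.103.208.0/20 clear@20
  + 5.219.128.0/18 (H5) depth=18
  Q 112.0.206.74: descend 0111000 ; hops seen [H0,H4] ; pick H4
  + 5.219.178.48/28 (H1) depth=28
  + 5.208.0.0/12 (H6) depth=12
  - 5.219.128.0/17 clear@17
  + 252.103.223.64/26 (H4) depth=26
  Q 112.0.0.49: descend 0111000 ; hops seen [H0,H4] ; pick H4
  - 5.219.178.48/28 clear@28
  Q 112.0.0.14: descend 0111000 ; hops seen [H0,H4] ; pick H4
  Q 112.0.0.2: descend 0111000 ; hops seen [H0,H4] ; pick H4
  Q 112.0.18.191: descend 0111000 ; hops seen [H0,H4] ; pick H4
  + 112.76.238.0/24 (H0) depth=24
  - 0.0.0.0/0 clear@0
  + 252.103.223.0/24 (H0) depth=24
  - 252.103.223.64/26 clear@26
  + 252.103.208.0/20 (H5) depth=20
  Q 112.76.238.43: descend 011100000100110011101110 ; hops seen [H4,H0] ; pick H0
  + 112.76.0.0/16 (H2) depth=16
  + 5.0.0.0/8 (H6) depth=8
  + 0.0.0.0/0 (H5) depth=0

== LOOKUPS ==
["H4","H1","no-route","H4","H4","H4","H4","H4","H4","H0"]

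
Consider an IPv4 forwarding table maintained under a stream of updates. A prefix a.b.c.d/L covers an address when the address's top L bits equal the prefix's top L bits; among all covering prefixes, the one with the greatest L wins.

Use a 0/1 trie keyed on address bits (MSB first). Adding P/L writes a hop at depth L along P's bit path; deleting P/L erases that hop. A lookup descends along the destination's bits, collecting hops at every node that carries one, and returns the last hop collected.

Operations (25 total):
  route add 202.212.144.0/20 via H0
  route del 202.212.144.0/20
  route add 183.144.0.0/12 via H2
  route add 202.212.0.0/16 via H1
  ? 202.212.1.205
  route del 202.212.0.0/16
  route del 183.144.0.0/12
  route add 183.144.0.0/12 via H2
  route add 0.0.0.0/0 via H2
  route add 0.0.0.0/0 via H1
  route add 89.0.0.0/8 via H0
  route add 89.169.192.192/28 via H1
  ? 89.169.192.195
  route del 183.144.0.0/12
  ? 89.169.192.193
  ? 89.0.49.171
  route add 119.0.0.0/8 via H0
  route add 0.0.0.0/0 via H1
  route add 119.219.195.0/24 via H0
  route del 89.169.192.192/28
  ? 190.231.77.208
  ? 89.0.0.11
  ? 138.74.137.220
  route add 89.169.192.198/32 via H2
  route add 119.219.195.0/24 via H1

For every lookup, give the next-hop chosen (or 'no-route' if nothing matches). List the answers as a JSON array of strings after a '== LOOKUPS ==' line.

Process each operation:
  add 202.212.144.0/20 -> H0 at depth 20
  - 202.212.144.0/20 clear@20
  add 183.144.0.0/12 -> H2 at depth 12
  add 202.212.0.0/16 -> H1 at depth 16
  Q 202.212.1.205: descend 1100101011010100 ; hops seen [H1] ; pick H1
  - 202.212.0.0/16 clear@16
  - 183.144.0.0/12 clear@12
  add 183.144.0.0/12 -> H2 at depth 12
  add 0.0.0.0/0 -> H2 at depth 0
  add 0.0.0.0/0 -> H1 at depth 0
  add 89.0.0.0/8 -> H0 at depth 8
  add 89.169.192.192/28 -> H1 at depth 28
  Q 89.169.192.195: descend 0101100110101001110000001100 ; hops seen [H1,H0,H1] ; pick H1
  - 183.144.0.0/12 clear@12
  Q 89.169.192.193: descend 0101100110101001110000001100 ; hops seen [H1,H0,H1] ; pick H1
  Q 89.0.49.171: descend 01011001 ; hops seen [H1,H0] ; pick H0
  add 119.0.0.0/8 -> H0 at depth 8
  add 0.0.0.0/0 -> H1 at depth 0
  add 119.219.195.0/24 -> H0 at depth 24
  - 89.169.192.192/28 clear@28
  Q 190.231.77.208: descend 1011 ; hops seen [H1] ; pick H1
  Q 89.0.0.11: descend 01011001 ; hops seen [H1,H0] ; pick H0
  Q 138.74.137.220: descend 10 ; hops seen [H1] ; pick H1
  add 89.169.192.198/32 -> H2 at depth 32
  add 119.219.195.0/24 -> H1 at depth 24

== LOOKUPS ==
["H1","H1","H1","H0","H1","H0","H1"]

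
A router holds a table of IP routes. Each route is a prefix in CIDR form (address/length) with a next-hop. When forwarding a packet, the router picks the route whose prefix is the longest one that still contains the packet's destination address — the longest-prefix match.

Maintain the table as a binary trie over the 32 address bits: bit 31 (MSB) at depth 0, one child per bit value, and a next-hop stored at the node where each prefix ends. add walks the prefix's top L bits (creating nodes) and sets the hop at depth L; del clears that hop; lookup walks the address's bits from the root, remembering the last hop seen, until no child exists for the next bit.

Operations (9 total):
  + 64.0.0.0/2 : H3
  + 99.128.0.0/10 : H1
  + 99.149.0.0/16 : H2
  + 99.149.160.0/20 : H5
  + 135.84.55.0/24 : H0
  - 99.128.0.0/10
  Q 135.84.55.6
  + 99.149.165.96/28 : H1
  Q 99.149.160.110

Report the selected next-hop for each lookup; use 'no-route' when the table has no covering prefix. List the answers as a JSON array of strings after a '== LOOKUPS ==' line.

Apply in order:
  + 64.0.0.0/2 (H3) depth=2
  + 99.128.0.0/10 (H1) depth=10
  + 99.149.0.0/16 (H2) depth=16
  + 99.149.160.0/20 (H5) depth=20
  + 135.84.55.0/24 (H0) depth=24
  del 99.128.0.0/10 (clear depth 10)
  lookup 135.84.55.6: bits 100001110101010000110111 walk d0:-→d1:-→d2:-→d3:-→d4:-→d5:-→d6:-→d7:-→d8:-→d9:-→d10:-→d11:-→d12:-→d13:-→d14:-→d15:-→d16:-→d17:-→d18:-→d19:-→d20:-→d21:-→d22:-→d23:-→d24:H0 -> H0
  + 99.149.165.96/28 (H1) depth=28
  lookup 99.149.160.110: bits 011000111001010110100 walk d0:-→d1:-→d2:H3→d3:-→d4:-→d5:-→d6:-→d7:-→d8:-→d9:-→d10:-→d11:-→d12:-→d13:-→d14:-→d15:-→d16:H2→d17:-→d18:-→d19:-→d20:H5→d21:- -> H5

== LOOKUPS ==
["H0","H5"]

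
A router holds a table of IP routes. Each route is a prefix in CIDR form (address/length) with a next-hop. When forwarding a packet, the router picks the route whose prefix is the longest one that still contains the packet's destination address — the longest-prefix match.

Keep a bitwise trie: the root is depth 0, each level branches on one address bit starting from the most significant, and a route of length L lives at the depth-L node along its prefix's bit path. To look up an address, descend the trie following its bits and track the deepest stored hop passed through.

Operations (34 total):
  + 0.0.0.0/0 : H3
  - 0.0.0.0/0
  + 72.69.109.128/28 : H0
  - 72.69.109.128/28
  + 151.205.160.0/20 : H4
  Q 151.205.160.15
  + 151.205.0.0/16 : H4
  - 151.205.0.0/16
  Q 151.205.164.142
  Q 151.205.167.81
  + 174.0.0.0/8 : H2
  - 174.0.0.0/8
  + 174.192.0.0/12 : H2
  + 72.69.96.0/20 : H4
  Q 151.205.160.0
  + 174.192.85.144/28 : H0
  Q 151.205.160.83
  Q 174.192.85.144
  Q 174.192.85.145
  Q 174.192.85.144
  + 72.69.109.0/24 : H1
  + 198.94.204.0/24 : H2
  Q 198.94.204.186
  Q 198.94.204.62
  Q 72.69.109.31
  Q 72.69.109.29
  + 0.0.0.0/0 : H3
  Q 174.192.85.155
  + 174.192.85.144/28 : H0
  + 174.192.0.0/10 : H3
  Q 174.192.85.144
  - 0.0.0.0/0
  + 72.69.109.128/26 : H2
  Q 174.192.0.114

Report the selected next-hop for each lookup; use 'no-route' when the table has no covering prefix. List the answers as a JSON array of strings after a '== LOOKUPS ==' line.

Process each operation:
  add 0.0.0.0/0 -> H3 at depth 0
  del 0.0.0.0/0 (clear depth 0)
  add 72.69.109.128/28 -> H0 at depth 28
  del 72.69.109.128/28 (clear depth 28)
  add 151.205.160.0/20 -> H4 at depth 20
  ? 151.205.160.15  path d0:-→d1:-→d2:-→d3:-→d4:-→d5:-→d6:-→d7:-→d8:-→d9:-→d10:-→d11:-→d12:-→d13:-→d14:-→d15:-→d16:-→d17:-→d18:-→d19:-→d20:H4  best=H4
  add 151.205.0.0/16 -> H4 at depth 16
  del 151.205.0.0/16 (clear depth 16)
  ? 151.205.164.142  path d0:-→d1:-→d2:-→d3:-→d4:-→d5:-→d6:-→d7:-→d8:-→d9:-→d10:-→d11:-→d12:-→d13:-→d14:-→d15:-→d16:-→d17:-→d18:-→d19:-→d20:H4  best=H4
  ? 151.205.167.81  path d0:-→d1:-→d2:-→d3:-→d4:-→d5:-→d6:-→d7:-→d8:-→d9:-→d10:-→d11:-→d12:-→d13:-→d14:-→d15:-→d16:-→d17:-→d18:-→d19:-→d20:H4  best=H4
  add 174.0.0.0/8 -> H2 at depth 8
  del 174.0.0.0/8 (clear depth 8)
  add 174.192.0.0/12 -> H2 at depth 12
  add 72.69.96.0/20 -> H4 at depth 20
  ? 151.205.160.0  path d0:-→d1:-→d2:-→d3:-→d4:-→d5:-→d6:-→d7:-→d8:-→d9:-→d10:-→d11:-→d12:-→d13:-→d14:-→d15:-→d16:-→d17:-→d18:-→d19:-→d20:H4  best=H4
  add 174.192.85.144/28 -> H0 at depth 28
  ? 151.205.160.83  path d0:-→d1:-→d2:-→d3:-→d4:-→d5:-→d6:-→d7:-→d8:-→d9:-→d10:-→d11:-→d12:-→d13:-→d14:-→d15:-→d16:-→d17:-→d18:-→d19:-→d20:H4  best=H4
  ? 174.192.85.144  path d0:-→d1:-→d2:-→d3:-→d4:-→d5:-→d6:-→d7:-→d8:-→d9:-→d10:-→d11:-→d12:H2→d13:-→d14:-→d15:-→d16:-→d17:-→d18:-→d19:-→d20:-→d21:-→d22:-→d23:-→d24:-→d25:-→d26:-→d27:-→d28:H0  best=H0
  ? 174.192.85.145  path d0:-→d1:-→d2:-→d3:-→d4:-→d5:-→d6:-→d7:-→d8:-→d9:-→d10:-→d11:-→d12:H2→d13:-→d14:-→d15:-→d16:-→d17:-→d18:-→d19:-→d20:-→d21:-→d22:-→d23:-→d24:-→d25:-→d26:-→d27:-→d28:H0  best=H0
  ? 174.192.85.144  path d0:-→d1:-→d2:-→d3:-→d4:-→d5:-→d6:-→d7:-→d8:-→d9:-→d10:-→d11:-→d12:H2→d13:-→d14:-→d15:-→d16:-→d17:-→d18:-→d19:-→d20:-→d21:-→d22:-→d23:-→d24:-→d25:-→d26:-→d27:-→d28:H0  best=H0
  add 72.69.109.0/24 -> H1 at depth 24
  add 198.94.204.0/24 -> H2 at depth 24
  ? 198.94.204.186  path d0:-→d1:-→d2:-→d3:-→d4:-→d5:-→d6:-→d7:-→d8:-→d9:-→d10:-→d11:-→d12:-→d13:-→d14:-→d15:-→d16:-→d17:-→d18:-→d19:-→d20:-→d21:-→d22:-→d23:-→d24:H2  best=H2
  ? 198.94.204.62  path d0:-→d1:-→d2:-→d3:-→d4:-→d5:-→d6:-→d7:-→d8:-→d9:-→d10:-→d11:-→d12:-→d13:-→d14:-→d15:-→d16:-→d17:-→d18:-→d19:-→d20:-→d21:-→d22:-→d23:-→d24:H2  best=H2
  ? 72.69.109.31  path d0:-→d1:-→d2:-→d3:-→d4:-→d5:-→d6:-→d7:-→d8:-→d9:-→d10:-→d11:-→d12:-→d13:-→d14:-→d15:-→d16:-→d17:-→d18:-→d19:-→d20:H4→d21:-→d22:-→d23:-→d24:H1  best=H1
  ? 72.69.109.29  path d0:-→d1:-→d2:-→d3:-→d4:-→d5:-→d6:-→d7:-→d8:-→d9:-→d10:-→d11:-→d12:-→d13:-→d14:-→d15:-→d16:-→d17:-→d18:-→d19:-→d20:H4→d21:-→d22:-→d23:-→d24:H1  best=H1
  add 0.0.0.0/0 -> H3 at depth 0
  ? 174.192.85.155  path d0:H3→d1:-→d2:-→d3:-→d4:-→d5:-→d6:-→d7:-→d8:-→d9:-→d10:-→d11:-→d12:H2→d13:-→d14:-→d15:-→d16:-→d17:-→d18:-→d19:-→d20:-→d21:-→d22:-→d23:-→d24:-→d25:-→d26:-→d27:-→d28:H0  best=H0
  add 174.192.85.144/28 -> H0 at depth 28
  add 174.192.0.0/10 -> H3 at depth 10
  ? 174.192.85.144  path d0:H3→d1:-→d2:-→d3:-→d4:-→d5:-→d6:-→d7:-→d8:-→d9:-→d10:H3→d11:-→d12:H2→d13:-→d14:-→d15:-→d16:-→d17:-→d18:-→d19:-→d20:-→d21:-→d22:-→d23:-→d24:-→d25:-→d26:-→d27:-→d28:H0  best=H0
  del 0.0.0.0/0 (clear depth 0)
  add 72.69.109.128/26 -> H2 at depth 26
  ? 174.192.0.114  path d0:-→d1:-→d2:-→d3:-→d4:-→d5:-→d6:-→d7:-→d8:-→d9:-→d10:H3→d11:-→d12:H2→d13:-→d14:-→d15:-→d16:-→d17:-  best=H2

== LOOKUPS ==
["H4","H4","H4","H4","H4","H0","H0","H0","H2","H2","H1","H1","H0","H0","H2"]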